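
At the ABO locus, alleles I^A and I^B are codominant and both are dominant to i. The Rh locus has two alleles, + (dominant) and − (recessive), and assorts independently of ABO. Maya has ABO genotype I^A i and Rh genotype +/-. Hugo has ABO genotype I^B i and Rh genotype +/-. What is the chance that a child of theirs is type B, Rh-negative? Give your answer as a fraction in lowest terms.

ABO cross I^A i × I^B i → offspring phenotypes: 1/4 O, 1/4 A, 1/4 B, 1/4 AB.
Rh cross +/- × +/- → 3/4 Rh+, 1/4 Rh-.
Independent loci: P(type B, Rh-negative) = 1/4 × 1/4 = 1/16.

1/16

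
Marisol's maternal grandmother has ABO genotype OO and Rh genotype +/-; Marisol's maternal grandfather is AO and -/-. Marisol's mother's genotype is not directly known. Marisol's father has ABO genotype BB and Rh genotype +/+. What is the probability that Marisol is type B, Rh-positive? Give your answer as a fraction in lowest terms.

Marisol's mother's ABO genotype from OO × AO: 1/2 AO, 1/2 OO.
Crossing each possibility with the father BB and summing P(type B): 1/2·1/2 + 1/2·1 = 3/4.
Similarly for Rh via the mother's Rh distribution: P(Rh+) = 1.
Independent loci: 3/4 × 1 = 3/4.

3/4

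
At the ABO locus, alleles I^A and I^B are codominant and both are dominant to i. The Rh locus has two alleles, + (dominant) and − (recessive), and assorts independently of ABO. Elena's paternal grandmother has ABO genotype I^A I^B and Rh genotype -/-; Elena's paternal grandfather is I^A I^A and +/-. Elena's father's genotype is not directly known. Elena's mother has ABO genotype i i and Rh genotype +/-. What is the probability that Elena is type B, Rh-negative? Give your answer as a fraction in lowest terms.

3/32

Elena's father's ABO genotype from I^A I^B × I^A I^A: 1/2 I^A I^A, 1/2 I^A I^B.
Crossing each possibility with the mother i i and summing P(type B): 1/2·0 + 1/2·1/2 = 1/4.
Similarly for Rh via the father's Rh distribution: P(Rh-) = 3/8.
Independent loci: 1/4 × 3/8 = 3/32.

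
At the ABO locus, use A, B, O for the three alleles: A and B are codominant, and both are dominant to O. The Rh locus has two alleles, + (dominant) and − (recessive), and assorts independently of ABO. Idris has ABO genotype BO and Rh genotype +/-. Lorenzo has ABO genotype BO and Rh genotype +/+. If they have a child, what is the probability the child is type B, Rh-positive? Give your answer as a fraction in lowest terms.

3/4

ABO cross BO × BO → offspring phenotypes: 1/4 O, 3/4 B.
Rh cross +/- × +/+ → 1 Rh+.
Independent loci: P(type B, Rh-positive) = 3/4 × 1 = 3/4.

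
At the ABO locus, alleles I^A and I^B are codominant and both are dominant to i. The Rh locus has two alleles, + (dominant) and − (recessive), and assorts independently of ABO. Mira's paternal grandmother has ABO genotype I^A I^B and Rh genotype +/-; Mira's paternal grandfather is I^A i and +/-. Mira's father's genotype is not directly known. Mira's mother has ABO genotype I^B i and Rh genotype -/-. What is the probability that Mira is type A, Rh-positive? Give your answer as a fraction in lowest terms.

1/8

Mira's father's ABO genotype from I^A I^B × I^A i: 1/4 I^A I^A, 1/4 I^A I^B, 1/4 I^A i, 1/4 I^B i.
Crossing each possibility with the mother I^B i and summing P(type A): 1/4·1/2 + 1/4·1/4 + 1/4·1/4 + 1/4·0 = 1/4.
Similarly for Rh via the father's Rh distribution: P(Rh+) = 1/2.
Independent loci: 1/4 × 1/2 = 1/8.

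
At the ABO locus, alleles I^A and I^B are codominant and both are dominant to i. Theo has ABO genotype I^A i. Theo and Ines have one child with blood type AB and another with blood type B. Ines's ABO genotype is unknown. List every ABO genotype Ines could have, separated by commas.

For each candidate genotype of Ines, check whether crossing it with I^A i can produce every observed child phenotype.
  I^A I^A → possible child types {A} ✗
  I^A I^B → possible child types {A, B, AB} ✓
  I^A i → possible child types {O, A} ✗
  I^B I^B → possible child types {B, AB} ✓
  I^B i → possible child types {O, A, B, AB} ✓
  i i → possible child types {O, A} ✗

I^A I^B, I^B I^B, I^B i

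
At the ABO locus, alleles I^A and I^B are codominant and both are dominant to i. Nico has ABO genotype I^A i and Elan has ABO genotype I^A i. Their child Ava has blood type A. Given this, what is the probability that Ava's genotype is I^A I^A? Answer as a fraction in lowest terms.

1/3

Cross I^A i × I^A i → 1/4 I^A I^A, 1/2 I^A i, 1/4 i i.
Type-A genotypes among offspring: I^A I^A (1/4), I^A i (1/2); total 3/4.
P(I^A I^A | type A) = (1/4) / (3/4) = 1/3.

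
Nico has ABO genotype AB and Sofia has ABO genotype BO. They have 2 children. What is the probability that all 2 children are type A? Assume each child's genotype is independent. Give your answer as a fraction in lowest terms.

1/16

ABO cross AB × BO → 1/4 A, 1/2 B, 1/4 AB.
So P(type A) = 1/4 per child.
All 2 independent: (1/4)^2 = 1/16.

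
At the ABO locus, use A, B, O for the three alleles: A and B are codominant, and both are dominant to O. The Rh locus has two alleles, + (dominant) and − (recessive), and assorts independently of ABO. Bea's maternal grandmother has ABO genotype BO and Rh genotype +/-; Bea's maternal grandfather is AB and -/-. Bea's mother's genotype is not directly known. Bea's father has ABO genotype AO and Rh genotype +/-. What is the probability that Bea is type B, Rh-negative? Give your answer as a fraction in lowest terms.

Bea's mother's ABO genotype from BO × AB: 1/4 AB, 1/4 AO, 1/4 BB, 1/4 BO.
Crossing each possibility with the father AO and summing P(type B): 1/4·1/4 + 1/4·0 + 1/4·1/2 + 1/4·1/4 = 1/4.
Similarly for Rh via the mother's Rh distribution: P(Rh-) = 3/8.
Independent loci: 1/4 × 3/8 = 3/32.

3/32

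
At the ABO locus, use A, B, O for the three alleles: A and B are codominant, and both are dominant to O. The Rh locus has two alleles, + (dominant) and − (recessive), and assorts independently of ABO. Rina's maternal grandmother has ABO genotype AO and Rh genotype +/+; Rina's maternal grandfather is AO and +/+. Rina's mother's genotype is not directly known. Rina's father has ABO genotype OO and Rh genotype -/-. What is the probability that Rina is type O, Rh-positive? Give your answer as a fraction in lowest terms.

Rina's mother's ABO genotype from AO × AO: 1/4 AA, 1/2 AO, 1/4 OO.
Crossing each possibility with the father OO and summing P(type O): 1/4·0 + 1/2·1/2 + 1/4·1 = 1/2.
Similarly for Rh via the mother's Rh distribution: P(Rh+) = 1.
Independent loci: 1/2 × 1 = 1/2.

1/2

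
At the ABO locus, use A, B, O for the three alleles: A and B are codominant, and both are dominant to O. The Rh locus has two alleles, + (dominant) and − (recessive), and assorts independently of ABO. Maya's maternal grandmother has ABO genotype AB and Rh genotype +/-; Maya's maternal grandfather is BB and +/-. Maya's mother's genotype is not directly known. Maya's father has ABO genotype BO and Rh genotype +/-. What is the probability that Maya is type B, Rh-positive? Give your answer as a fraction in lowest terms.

9/16

Maya's mother's ABO genotype from AB × BB: 1/2 AB, 1/2 BB.
Crossing each possibility with the father BO and summing P(type B): 1/2·1/2 + 1/2·1 = 3/4.
Similarly for Rh via the mother's Rh distribution: P(Rh+) = 3/4.
Independent loci: 3/4 × 3/4 = 9/16.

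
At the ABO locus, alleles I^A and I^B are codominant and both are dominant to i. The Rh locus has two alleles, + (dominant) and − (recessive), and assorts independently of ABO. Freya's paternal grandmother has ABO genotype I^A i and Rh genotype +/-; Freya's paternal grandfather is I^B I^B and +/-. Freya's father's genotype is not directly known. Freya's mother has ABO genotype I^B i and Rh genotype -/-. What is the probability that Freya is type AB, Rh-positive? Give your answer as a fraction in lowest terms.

Freya's father's ABO genotype from I^A i × I^B I^B: 1/2 I^A I^B, 1/2 I^B i.
Crossing each possibility with the mother I^B i and summing P(type AB): 1/2·1/4 + 1/2·0 = 1/8.
Similarly for Rh via the father's Rh distribution: P(Rh+) = 1/2.
Independent loci: 1/8 × 1/2 = 1/16.

1/16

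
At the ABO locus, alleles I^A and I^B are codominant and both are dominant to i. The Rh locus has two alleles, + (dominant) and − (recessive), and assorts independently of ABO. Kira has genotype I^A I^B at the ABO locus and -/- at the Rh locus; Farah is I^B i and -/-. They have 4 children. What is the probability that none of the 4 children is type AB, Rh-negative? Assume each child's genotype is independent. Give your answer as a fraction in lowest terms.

81/256

ABO cross I^A I^B × I^B i → 1/4 A, 1/2 B, 1/4 AB.
Rh cross -/- × -/- → 1 Rh-; so P(type AB, Rh-negative) = 1/4 × 1 = 1/4 per child.
P(not type AB, Rh-negative) = 3/4 for one child; (3/4)^4 = 81/256.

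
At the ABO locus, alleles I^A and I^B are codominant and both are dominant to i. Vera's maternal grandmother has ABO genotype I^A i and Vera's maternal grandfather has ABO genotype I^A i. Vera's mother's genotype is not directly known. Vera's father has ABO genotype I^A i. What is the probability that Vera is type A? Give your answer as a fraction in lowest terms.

Vera's mother's ABO genotype from I^A i × I^A i: 1/4 I^A I^A, 1/2 I^A i, 1/4 i i.
Crossing each possibility with the father I^A i and summing P(type A): 1/4·1 + 1/2·3/4 + 1/4·1/2 = 3/4.

3/4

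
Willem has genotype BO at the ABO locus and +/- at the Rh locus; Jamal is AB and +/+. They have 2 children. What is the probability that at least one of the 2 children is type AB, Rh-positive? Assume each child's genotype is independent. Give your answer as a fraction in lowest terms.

ABO cross BO × AB → 1/4 A, 1/2 B, 1/4 AB.
Rh cross +/- × +/+ → 1 Rh+; so P(type AB, Rh-positive) = 1/4 × 1 = 1/4 per child.
P(none) = (3/4)^2 = 9/16; P(at least one) = 1 − 9/16 = 7/16.

7/16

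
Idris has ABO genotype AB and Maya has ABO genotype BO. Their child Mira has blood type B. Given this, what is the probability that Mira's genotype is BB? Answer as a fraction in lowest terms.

Cross AB × BO → 1/4 AB, 1/4 AO, 1/4 BB, 1/4 BO.
Type-B genotypes among offspring: BB (1/4), BO (1/4); total 1/2.
P(BB | type B) = (1/4) / (1/2) = 1/2.

1/2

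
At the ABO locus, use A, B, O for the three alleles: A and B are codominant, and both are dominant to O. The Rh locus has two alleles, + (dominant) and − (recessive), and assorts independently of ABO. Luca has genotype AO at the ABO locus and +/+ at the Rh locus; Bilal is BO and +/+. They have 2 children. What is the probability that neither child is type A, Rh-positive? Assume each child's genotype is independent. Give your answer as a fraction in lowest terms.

ABO cross AO × BO → 1/4 O, 1/4 A, 1/4 B, 1/4 AB.
Rh cross +/+ × +/+ → 1 Rh+; so P(type A, Rh-positive) = 1/4 × 1 = 1/4 per child.
P(not type A, Rh-positive) = 3/4 for one child; (3/4)^2 = 9/16.

9/16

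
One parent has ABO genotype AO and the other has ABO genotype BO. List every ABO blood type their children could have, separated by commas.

Gametes from AO × BO give offspring ABO genotypes AB, AO, BO, OO, i.e. phenotypes O, A, B, AB.

O, A, B, AB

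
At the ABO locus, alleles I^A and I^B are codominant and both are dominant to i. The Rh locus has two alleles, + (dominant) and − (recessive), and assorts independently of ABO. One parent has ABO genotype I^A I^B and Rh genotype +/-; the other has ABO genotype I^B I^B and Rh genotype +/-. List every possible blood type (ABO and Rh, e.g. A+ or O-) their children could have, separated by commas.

Gametes from I^A I^B × I^B I^B give offspring ABO genotypes I^A I^B, I^B I^B, i.e. phenotypes B, AB.
Rh cross +/- × +/- → phenotypes Rh+, Rh-.
Combining independently: B+, B-, AB+, AB-.

B+, B-, AB+, AB-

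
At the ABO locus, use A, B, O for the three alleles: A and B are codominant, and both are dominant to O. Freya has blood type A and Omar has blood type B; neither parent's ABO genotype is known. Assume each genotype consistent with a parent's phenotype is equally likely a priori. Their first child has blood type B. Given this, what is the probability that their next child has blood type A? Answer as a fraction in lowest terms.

1/12

Possible genotypes: Freya ∈ {AA, AO}; Omar ∈ {BB, BO}.
Weight each parental genotype pair by prior × P(type-B child):
  AO × BB: posterior weight 2/3; P(next child type A) = 0.
  AO × BO: posterior weight 1/3; P(next child type A) = 1/4.
Weighted sum = 1/12.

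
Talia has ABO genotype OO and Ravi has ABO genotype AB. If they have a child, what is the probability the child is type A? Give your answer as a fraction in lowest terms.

1/2

ABO cross OO × AB → offspring phenotypes: 1/2 A, 1/2 B.
So P(type A) = 1/2.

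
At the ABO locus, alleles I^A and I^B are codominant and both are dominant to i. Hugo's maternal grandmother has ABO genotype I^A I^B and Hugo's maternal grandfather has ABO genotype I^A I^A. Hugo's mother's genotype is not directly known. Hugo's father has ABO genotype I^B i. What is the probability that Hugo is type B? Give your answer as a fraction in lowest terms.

Hugo's mother's ABO genotype from I^A I^B × I^A I^A: 1/2 I^A I^A, 1/2 I^A I^B.
Crossing each possibility with the father I^B i and summing P(type B): 1/2·0 + 1/2·1/2 = 1/4.

1/4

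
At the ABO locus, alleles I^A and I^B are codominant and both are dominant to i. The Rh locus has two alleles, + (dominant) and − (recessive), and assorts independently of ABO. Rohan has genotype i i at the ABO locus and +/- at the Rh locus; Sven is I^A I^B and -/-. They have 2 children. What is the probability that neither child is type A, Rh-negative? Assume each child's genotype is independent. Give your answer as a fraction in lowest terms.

9/16

ABO cross i i × I^A I^B → 1/2 A, 1/2 B.
Rh cross +/- × -/- → 1/2 Rh+, 1/2 Rh-; so P(type A, Rh-negative) = 1/2 × 1/2 = 1/4 per child.
P(not type A, Rh-negative) = 3/4 for one child; (3/4)^2 = 9/16.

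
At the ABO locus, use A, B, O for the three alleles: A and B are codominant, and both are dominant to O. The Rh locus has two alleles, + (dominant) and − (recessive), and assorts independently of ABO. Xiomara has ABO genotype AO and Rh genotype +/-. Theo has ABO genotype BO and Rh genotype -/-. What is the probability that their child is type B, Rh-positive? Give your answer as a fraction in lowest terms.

1/8

ABO cross AO × BO → offspring phenotypes: 1/4 O, 1/4 A, 1/4 B, 1/4 AB.
Rh cross +/- × -/- → 1/2 Rh+, 1/2 Rh-.
Independent loci: P(type B, Rh-positive) = 1/4 × 1/2 = 1/8.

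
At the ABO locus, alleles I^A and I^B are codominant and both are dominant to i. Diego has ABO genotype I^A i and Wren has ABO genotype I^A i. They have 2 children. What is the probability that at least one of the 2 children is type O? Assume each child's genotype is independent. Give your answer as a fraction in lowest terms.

ABO cross I^A i × I^A i → 1/4 O, 3/4 A.
So P(type O) = 1/4 per child.
P(none) = (3/4)^2 = 9/16; P(at least one) = 1 − 9/16 = 7/16.

7/16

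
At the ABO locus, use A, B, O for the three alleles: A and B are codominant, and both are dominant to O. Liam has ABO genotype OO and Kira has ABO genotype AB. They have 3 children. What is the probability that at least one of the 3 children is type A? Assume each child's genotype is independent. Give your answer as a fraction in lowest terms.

ABO cross OO × AB → 1/2 A, 1/2 B.
So P(type A) = 1/2 per child.
P(none) = (1/2)^3 = 1/8; P(at least one) = 1 − 1/8 = 7/8.

7/8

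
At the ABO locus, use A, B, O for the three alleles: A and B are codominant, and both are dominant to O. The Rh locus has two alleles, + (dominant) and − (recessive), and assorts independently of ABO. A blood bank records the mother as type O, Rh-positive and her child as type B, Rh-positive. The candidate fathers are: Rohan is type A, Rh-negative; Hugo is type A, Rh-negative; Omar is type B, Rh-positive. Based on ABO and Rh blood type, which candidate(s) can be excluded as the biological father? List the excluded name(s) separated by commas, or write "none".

Rohan, Hugo

A candidate is excluded only if no genotype consistent with his phenotype could produce a type B, Rh-positive child with a type O, Rh-positive mother.
Rohan (type A, Rh-): no genotype consistent with that phenotype can produce a type-B Rh+ child with a type-O mother.
Hugo (type A, Rh-): no genotype consistent with that phenotype can produce a type-B Rh+ child with a type-O mother.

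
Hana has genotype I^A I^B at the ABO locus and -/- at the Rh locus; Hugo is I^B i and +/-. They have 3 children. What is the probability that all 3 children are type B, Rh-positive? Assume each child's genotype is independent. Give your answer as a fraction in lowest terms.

ABO cross I^A I^B × I^B i → 1/4 A, 1/2 B, 1/4 AB.
Rh cross -/- × +/- → 1/2 Rh+, 1/2 Rh-; so P(type B, Rh-positive) = 1/2 × 1/2 = 1/4 per child.
All 3 independent: (1/4)^3 = 1/64.

1/64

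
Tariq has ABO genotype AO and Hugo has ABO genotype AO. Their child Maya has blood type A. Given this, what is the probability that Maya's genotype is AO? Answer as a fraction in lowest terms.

2/3

Cross AO × AO → 1/4 AA, 1/2 AO, 1/4 OO.
Type-A genotypes among offspring: AA (1/4), AO (1/2); total 3/4.
P(AO | type A) = (1/2) / (3/4) = 2/3.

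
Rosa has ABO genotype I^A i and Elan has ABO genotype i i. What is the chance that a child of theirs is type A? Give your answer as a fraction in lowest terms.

ABO cross I^A i × i i → offspring phenotypes: 1/2 O, 1/2 A.
So P(type A) = 1/2.

1/2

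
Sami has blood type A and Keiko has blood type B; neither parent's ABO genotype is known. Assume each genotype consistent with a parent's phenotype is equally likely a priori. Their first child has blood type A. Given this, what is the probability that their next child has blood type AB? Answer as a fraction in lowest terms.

Possible genotypes: Sami ∈ {AA, AO}; Keiko ∈ {BB, BO}.
Weight each parental genotype pair by prior × P(type-A child):
  AA × BO: posterior weight 2/3; P(next child type AB) = 1/2.
  AO × BO: posterior weight 1/3; P(next child type AB) = 1/4.
Weighted sum = 5/12.

5/12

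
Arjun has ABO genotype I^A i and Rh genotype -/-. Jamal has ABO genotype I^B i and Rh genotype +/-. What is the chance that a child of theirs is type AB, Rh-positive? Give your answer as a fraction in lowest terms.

ABO cross I^A i × I^B i → offspring phenotypes: 1/4 O, 1/4 A, 1/4 B, 1/4 AB.
Rh cross -/- × +/- → 1/2 Rh+, 1/2 Rh-.
Independent loci: P(type AB, Rh-positive) = 1/4 × 1/2 = 1/8.

1/8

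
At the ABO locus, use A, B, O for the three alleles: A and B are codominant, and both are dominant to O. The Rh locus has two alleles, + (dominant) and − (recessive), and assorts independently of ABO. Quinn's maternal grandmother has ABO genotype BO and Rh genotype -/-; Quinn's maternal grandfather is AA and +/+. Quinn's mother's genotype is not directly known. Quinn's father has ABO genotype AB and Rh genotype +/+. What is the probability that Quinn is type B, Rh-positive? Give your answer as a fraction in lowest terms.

Quinn's mother's ABO genotype from BO × AA: 1/2 AB, 1/2 AO.
Crossing each possibility with the father AB and summing P(type B): 1/2·1/4 + 1/2·1/4 = 1/4.
Similarly for Rh via the mother's Rh distribution: P(Rh+) = 1.
Independent loci: 1/4 × 1 = 1/4.

1/4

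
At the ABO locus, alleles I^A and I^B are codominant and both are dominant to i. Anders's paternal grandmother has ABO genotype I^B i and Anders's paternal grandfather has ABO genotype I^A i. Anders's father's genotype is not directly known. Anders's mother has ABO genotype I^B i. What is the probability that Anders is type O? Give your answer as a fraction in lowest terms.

Anders's father's ABO genotype from I^B i × I^A i: 1/4 I^A I^B, 1/4 I^A i, 1/4 I^B i, 1/4 i i.
Crossing each possibility with the mother I^B i and summing P(type O): 1/4·0 + 1/4·1/4 + 1/4·1/4 + 1/4·1/2 = 1/4.

1/4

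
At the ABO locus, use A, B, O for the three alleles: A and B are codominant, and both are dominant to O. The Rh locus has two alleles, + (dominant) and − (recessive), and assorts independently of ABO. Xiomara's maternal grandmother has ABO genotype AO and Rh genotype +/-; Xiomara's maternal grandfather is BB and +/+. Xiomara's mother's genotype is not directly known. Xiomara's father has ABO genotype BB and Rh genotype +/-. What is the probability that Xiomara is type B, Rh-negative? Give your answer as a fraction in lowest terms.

Xiomara's mother's ABO genotype from AO × BB: 1/2 AB, 1/2 BO.
Crossing each possibility with the father BB and summing P(type B): 1/2·1/2 + 1/2·1 = 3/4.
Similarly for Rh via the mother's Rh distribution: P(Rh-) = 1/8.
Independent loci: 3/4 × 1/8 = 3/32.

3/32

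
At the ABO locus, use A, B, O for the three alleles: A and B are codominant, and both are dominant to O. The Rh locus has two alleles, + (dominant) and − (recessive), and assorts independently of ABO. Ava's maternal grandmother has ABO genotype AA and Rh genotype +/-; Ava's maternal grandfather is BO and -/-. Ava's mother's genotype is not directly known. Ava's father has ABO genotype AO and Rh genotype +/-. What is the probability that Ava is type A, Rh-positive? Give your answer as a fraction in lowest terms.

Ava's mother's ABO genotype from AA × BO: 1/2 AB, 1/2 AO.
Crossing each possibility with the father AO and summing P(type A): 1/2·1/2 + 1/2·3/4 = 5/8.
Similarly for Rh via the mother's Rh distribution: P(Rh+) = 5/8.
Independent loci: 5/8 × 5/8 = 25/64.

25/64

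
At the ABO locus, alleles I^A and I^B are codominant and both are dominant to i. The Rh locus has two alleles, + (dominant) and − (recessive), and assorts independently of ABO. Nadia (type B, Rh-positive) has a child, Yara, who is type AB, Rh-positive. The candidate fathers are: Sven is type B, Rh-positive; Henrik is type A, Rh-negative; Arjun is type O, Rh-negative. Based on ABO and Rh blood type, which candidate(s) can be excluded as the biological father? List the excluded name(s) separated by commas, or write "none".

Sven, Arjun

A candidate is excluded only if no genotype consistent with his phenotype could produce a type AB, Rh-positive child with a type B, Rh-positive mother.
Sven (type B, Rh+): no genotype consistent with that phenotype can produce a type-AB Rh+ child with a type-B mother.
Arjun (type O, Rh-): no genotype consistent with that phenotype can produce a type-AB Rh+ child with a type-B mother.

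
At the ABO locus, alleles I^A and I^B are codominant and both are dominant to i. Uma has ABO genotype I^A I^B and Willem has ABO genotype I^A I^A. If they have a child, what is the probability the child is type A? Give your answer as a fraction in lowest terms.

1/2

ABO cross I^A I^B × I^A I^A → offspring phenotypes: 1/2 A, 1/2 AB.
So P(type A) = 1/2.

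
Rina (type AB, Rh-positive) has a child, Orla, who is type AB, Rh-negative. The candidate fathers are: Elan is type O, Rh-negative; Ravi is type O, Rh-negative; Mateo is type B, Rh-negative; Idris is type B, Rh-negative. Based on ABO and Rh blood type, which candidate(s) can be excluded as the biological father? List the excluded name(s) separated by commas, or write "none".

Elan, Ravi

A candidate is excluded only if no genotype consistent with his phenotype could produce a type AB, Rh-negative child with a type AB, Rh-positive mother.
Elan (type O, Rh-): no genotype consistent with that phenotype can produce a type-AB Rh- child with a type-AB mother.
Ravi (type O, Rh-): no genotype consistent with that phenotype can produce a type-AB Rh- child with a type-AB mother.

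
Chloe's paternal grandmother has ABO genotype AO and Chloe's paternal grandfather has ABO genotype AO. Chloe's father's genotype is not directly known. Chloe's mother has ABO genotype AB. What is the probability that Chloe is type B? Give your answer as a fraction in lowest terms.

Chloe's father's ABO genotype from AO × AO: 1/4 AA, 1/2 AO, 1/4 OO.
Crossing each possibility with the mother AB and summing P(type B): 1/4·0 + 1/2·1/4 + 1/4·1/2 = 1/4.

1/4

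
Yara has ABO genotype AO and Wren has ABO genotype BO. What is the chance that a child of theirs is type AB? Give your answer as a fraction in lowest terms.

1/4

ABO cross AO × BO → offspring phenotypes: 1/4 O, 1/4 A, 1/4 B, 1/4 AB.
So P(type AB) = 1/4.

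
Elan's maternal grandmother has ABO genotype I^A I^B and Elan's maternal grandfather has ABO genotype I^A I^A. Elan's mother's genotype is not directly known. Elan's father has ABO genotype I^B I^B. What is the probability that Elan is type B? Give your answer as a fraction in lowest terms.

Elan's mother's ABO genotype from I^A I^B × I^A I^A: 1/2 I^A I^A, 1/2 I^A I^B.
Crossing each possibility with the father I^B I^B and summing P(type B): 1/2·0 + 1/2·1/2 = 1/4.

1/4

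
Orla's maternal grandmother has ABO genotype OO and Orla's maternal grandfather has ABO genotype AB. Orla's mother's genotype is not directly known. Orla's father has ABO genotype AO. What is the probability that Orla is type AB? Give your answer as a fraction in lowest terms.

Orla's mother's ABO genotype from OO × AB: 1/2 AO, 1/2 BO.
Crossing each possibility with the father AO and summing P(type AB): 1/2·0 + 1/2·1/4 = 1/8.

1/8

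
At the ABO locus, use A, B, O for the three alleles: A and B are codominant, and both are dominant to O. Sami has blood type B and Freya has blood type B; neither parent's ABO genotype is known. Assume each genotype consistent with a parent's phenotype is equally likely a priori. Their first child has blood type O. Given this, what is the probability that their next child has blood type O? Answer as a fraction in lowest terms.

1/4

Possible genotypes: Sami ∈ {BB, BO}; Freya ∈ {BB, BO}.
Weight each parental genotype pair by prior × P(type-O child):
  BO × BO: posterior weight 1; P(next child type O) = 1/4.
Weighted sum = 1/4.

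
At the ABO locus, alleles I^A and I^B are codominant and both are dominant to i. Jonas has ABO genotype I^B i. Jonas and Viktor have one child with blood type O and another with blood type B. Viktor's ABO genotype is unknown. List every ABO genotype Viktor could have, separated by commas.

For each candidate genotype of Viktor, check whether crossing it with I^B i can produce every observed child phenotype.
  I^A I^A → possible child types {A, AB} ✗
  I^A I^B → possible child types {A, B, AB} ✗
  I^A i → possible child types {O, A, B, AB} ✓
  I^B I^B → possible child types {B} ✗
  I^B i → possible child types {O, B} ✓
  i i → possible child types {O, B} ✓

I^A i, I^B i, i i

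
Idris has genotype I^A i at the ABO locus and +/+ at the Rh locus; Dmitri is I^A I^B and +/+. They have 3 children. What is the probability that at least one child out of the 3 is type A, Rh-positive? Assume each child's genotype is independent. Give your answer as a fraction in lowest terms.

7/8

ABO cross I^A i × I^A I^B → 1/2 A, 1/4 B, 1/4 AB.
Rh cross +/+ × +/+ → 1 Rh+; so P(type A, Rh-positive) = 1/2 × 1 = 1/2 per child.
P(none) = (1/2)^3 = 1/8; P(at least one) = 1 − 1/8 = 7/8.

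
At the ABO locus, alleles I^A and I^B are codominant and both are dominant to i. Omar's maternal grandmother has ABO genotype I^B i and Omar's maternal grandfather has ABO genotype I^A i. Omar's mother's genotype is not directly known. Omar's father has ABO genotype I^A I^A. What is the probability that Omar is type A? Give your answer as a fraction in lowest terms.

3/4

Omar's mother's ABO genotype from I^B i × I^A i: 1/4 I^A I^B, 1/4 I^A i, 1/4 I^B i, 1/4 i i.
Crossing each possibility with the father I^A I^A and summing P(type A): 1/4·1/2 + 1/4·1 + 1/4·1/2 + 1/4·1 = 3/4.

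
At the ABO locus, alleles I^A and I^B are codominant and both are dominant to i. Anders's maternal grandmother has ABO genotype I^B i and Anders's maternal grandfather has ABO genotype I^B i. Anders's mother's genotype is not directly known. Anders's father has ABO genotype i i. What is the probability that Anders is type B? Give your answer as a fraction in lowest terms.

Anders's mother's ABO genotype from I^B i × I^B i: 1/4 I^B I^B, 1/2 I^B i, 1/4 i i.
Crossing each possibility with the father i i and summing P(type B): 1/4·1 + 1/2·1/2 + 1/4·0 = 1/2.

1/2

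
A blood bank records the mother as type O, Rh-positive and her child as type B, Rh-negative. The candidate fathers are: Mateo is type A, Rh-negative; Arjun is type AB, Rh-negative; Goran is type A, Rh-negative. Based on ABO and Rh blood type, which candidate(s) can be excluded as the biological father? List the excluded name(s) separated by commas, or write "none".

A candidate is excluded only if no genotype consistent with his phenotype could produce a type B, Rh-negative child with a type O, Rh-positive mother.
Mateo (type A, Rh-): no genotype consistent with that phenotype can produce a type-B Rh- child with a type-O mother.
Goran (type A, Rh-): no genotype consistent with that phenotype can produce a type-B Rh- child with a type-O mother.

Mateo, Goran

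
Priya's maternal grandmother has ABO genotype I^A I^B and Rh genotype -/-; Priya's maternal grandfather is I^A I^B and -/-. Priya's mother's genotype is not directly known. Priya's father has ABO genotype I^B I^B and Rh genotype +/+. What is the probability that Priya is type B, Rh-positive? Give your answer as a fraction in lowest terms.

1/2

Priya's mother's ABO genotype from I^A I^B × I^A I^B: 1/4 I^A I^A, 1/2 I^A I^B, 1/4 I^B I^B.
Crossing each possibility with the father I^B I^B and summing P(type B): 1/4·0 + 1/2·1/2 + 1/4·1 = 1/2.
Similarly for Rh via the mother's Rh distribution: P(Rh+) = 1.
Independent loci: 1/2 × 1 = 1/2.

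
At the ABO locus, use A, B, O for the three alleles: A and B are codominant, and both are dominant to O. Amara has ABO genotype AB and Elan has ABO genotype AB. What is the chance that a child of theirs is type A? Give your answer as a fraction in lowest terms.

ABO cross AB × AB → offspring phenotypes: 1/4 A, 1/4 B, 1/2 AB.
So P(type A) = 1/4.

1/4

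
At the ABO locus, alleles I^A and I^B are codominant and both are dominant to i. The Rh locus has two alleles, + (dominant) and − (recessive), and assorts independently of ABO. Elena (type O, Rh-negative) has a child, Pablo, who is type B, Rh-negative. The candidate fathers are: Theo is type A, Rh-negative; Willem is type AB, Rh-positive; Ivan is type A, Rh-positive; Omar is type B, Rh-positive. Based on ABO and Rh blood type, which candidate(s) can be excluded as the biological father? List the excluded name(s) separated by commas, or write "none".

Theo, Ivan

A candidate is excluded only if no genotype consistent with his phenotype could produce a type B, Rh-negative child with a type O, Rh-negative mother.
Theo (type A, Rh-): no genotype consistent with that phenotype can produce a type-B Rh- child with a type-O mother.
Ivan (type A, Rh+): no genotype consistent with that phenotype can produce a type-B Rh- child with a type-O mother.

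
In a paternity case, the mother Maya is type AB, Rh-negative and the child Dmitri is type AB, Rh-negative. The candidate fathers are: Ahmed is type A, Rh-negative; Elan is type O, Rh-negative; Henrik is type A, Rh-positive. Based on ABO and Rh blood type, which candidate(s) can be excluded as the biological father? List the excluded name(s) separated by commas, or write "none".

A candidate is excluded only if no genotype consistent with his phenotype could produce a type AB, Rh-negative child with a type AB, Rh-negative mother.
Elan (type O, Rh-): no genotype consistent with that phenotype can produce a type-AB Rh- child with a type-AB mother.

Elan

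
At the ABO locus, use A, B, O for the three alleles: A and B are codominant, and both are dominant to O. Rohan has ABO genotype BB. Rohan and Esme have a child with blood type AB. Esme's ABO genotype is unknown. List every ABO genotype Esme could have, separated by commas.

AA, AB, AO

For each candidate genotype of Esme, check whether crossing it with BB can produce every observed child phenotype.
  AA → possible child types {AB} ✓
  AB → possible child types {B, AB} ✓
  AO → possible child types {B, AB} ✓
  BB → possible child types {B} ✗
  BO → possible child types {B} ✗
  OO → possible child types {B} ✗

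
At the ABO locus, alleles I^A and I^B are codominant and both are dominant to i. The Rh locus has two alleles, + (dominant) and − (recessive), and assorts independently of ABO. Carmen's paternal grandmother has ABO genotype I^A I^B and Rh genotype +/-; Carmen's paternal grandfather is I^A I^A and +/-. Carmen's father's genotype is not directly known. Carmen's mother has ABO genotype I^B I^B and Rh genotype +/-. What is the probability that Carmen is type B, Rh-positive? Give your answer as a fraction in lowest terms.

Carmen's father's ABO genotype from I^A I^B × I^A I^A: 1/2 I^A I^A, 1/2 I^A I^B.
Crossing each possibility with the mother I^B I^B and summing P(type B): 1/2·0 + 1/2·1/2 = 1/4.
Similarly for Rh via the father's Rh distribution: P(Rh+) = 3/4.
Independent loci: 1/4 × 3/4 = 3/16.

3/16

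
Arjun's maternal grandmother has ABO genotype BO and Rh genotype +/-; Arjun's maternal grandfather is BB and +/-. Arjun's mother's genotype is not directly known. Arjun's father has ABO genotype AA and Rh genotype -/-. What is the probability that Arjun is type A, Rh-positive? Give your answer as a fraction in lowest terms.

Arjun's mother's ABO genotype from BO × BB: 1/2 BB, 1/2 BO.
Crossing each possibility with the father AA and summing P(type A): 1/2·0 + 1/2·1/2 = 1/4.
Similarly for Rh via the mother's Rh distribution: P(Rh+) = 1/2.
Independent loci: 1/4 × 1/2 = 1/8.

1/8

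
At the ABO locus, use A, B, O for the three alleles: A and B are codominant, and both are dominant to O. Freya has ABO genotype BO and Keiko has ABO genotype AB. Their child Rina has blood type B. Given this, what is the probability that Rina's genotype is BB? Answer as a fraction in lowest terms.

Cross BO × AB → 1/4 AB, 1/4 AO, 1/4 BB, 1/4 BO.
Type-B genotypes among offspring: BB (1/4), BO (1/4); total 1/2.
P(BB | type B) = (1/4) / (1/2) = 1/2.

1/2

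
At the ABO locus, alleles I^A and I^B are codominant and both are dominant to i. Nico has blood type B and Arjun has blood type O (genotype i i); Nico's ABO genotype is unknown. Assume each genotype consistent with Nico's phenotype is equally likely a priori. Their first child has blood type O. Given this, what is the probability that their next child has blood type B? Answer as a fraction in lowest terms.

1/2

Possible genotypes: Nico ∈ {I^B I^B, I^B i}; Arjun ∈ {i i}.
Weight each parental genotype pair by prior × P(type-O child):
  I^B i × i i: posterior weight 1; P(next child type B) = 1/2.
Weighted sum = 1/2.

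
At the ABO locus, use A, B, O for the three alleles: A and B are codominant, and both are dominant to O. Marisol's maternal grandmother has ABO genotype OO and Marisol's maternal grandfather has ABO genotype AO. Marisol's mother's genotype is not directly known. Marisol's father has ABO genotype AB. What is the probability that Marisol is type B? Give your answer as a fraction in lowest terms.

Marisol's mother's ABO genotype from OO × AO: 1/2 AO, 1/2 OO.
Crossing each possibility with the father AB and summing P(type B): 1/2·1/4 + 1/2·1/2 = 3/8.

3/8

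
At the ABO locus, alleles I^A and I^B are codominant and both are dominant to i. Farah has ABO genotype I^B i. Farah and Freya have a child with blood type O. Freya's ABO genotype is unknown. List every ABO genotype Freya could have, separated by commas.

I^A i, I^B i, i i

For each candidate genotype of Freya, check whether crossing it with I^B i can produce every observed child phenotype.
  I^A I^A → possible child types {A, AB} ✗
  I^A I^B → possible child types {A, B, AB} ✗
  I^A i → possible child types {O, A, B, AB} ✓
  I^B I^B → possible child types {B} ✗
  I^B i → possible child types {O, B} ✓
  i i → possible child types {O, B} ✓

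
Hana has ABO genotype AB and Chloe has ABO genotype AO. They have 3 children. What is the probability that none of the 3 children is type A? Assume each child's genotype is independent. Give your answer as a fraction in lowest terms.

1/8

ABO cross AB × AO → 1/2 A, 1/4 B, 1/4 AB.
So P(type A) = 1/2 per child.
P(not type A) = 1/2 for one child; (1/2)^3 = 1/8.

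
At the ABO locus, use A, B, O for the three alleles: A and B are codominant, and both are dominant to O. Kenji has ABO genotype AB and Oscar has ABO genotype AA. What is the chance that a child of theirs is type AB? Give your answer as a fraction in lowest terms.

ABO cross AB × AA → offspring phenotypes: 1/2 A, 1/2 AB.
So P(type AB) = 1/2.

1/2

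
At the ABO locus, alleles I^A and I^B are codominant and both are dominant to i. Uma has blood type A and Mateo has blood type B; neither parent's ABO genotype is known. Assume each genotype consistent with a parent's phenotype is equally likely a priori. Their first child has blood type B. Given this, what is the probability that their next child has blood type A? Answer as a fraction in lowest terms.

Possible genotypes: Uma ∈ {I^A I^A, I^A i}; Mateo ∈ {I^B I^B, I^B i}.
Weight each parental genotype pair by prior × P(type-B child):
  I^A i × I^B I^B: posterior weight 2/3; P(next child type A) = 0.
  I^A i × I^B i: posterior weight 1/3; P(next child type A) = 1/4.
Weighted sum = 1/12.

1/12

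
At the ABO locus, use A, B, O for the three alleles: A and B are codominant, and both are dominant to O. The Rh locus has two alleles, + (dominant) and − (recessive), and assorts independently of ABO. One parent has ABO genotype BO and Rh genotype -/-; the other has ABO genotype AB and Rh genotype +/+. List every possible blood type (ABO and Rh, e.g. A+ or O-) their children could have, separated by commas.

Gametes from BO × AB give offspring ABO genotypes AB, AO, BB, BO, i.e. phenotypes A, B, AB.
Rh cross -/- × +/+ → phenotypes Rh+.
Combining independently: A+, B+, AB+.

A+, B+, AB+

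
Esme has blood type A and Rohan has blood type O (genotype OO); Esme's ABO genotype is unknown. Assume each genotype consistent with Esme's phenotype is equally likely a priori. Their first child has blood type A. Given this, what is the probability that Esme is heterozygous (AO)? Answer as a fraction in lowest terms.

1/3

Possible genotypes: Esme ∈ {AA, AO}; Rohan ∈ {OO}.
Weight each parental genotype pair by prior × P(type-A child):
  AA × OO: posterior weight 2/3.
  AO × OO: posterior weight 1/3.
Sum the posterior weight over pairs where Esme is AO: 1/3.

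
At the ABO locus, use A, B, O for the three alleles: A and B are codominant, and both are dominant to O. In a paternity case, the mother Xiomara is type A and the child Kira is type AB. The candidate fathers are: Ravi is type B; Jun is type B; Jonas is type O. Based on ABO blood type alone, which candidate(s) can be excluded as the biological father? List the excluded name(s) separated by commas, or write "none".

A candidate is excluded only if no genotype consistent with his phenotype could produce a type AB child with a type A mother.
Jonas (type O): no genotype consistent with that phenotype can produce a type-AB child with a type-A mother.

Jonas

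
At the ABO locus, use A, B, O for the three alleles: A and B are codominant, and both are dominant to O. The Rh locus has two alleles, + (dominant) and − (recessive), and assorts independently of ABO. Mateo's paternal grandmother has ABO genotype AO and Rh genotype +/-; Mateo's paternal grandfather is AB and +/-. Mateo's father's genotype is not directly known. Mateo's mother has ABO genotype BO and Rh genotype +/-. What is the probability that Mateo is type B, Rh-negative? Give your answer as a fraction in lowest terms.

Mateo's father's ABO genotype from AO × AB: 1/4 AA, 1/4 AB, 1/4 AO, 1/4 BO.
Crossing each possibility with the mother BO and summing P(type B): 1/4·0 + 1/4·1/2 + 1/4·1/4 + 1/4·3/4 = 3/8.
Similarly for Rh via the father's Rh distribution: P(Rh-) = 1/4.
Independent loci: 3/8 × 1/4 = 3/32.

3/32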